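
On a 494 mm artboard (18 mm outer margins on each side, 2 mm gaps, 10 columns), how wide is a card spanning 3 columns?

Content width = 494 − 2·18 = 458 mm.
10 columns + 9 gaps: 10c + 9·2 = 458.
10c = 458 − 18 = 440, so c = 44 mm.
3-column span = 3·44 + 2·2 = 136 mm.

136 mm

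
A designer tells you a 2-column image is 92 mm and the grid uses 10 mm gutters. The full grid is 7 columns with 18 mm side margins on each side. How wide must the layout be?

2c + 1·10 = 92 → 2c = 82 → c = 41 mm.
Adding margins, columns and gutters: 36 + 287 + 60 = 383 mm.

383 mm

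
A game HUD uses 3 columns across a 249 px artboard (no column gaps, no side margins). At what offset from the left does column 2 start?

83 px

3c = 249 → c = 83 px.
Before column 2: 1 column + 1 column gap.
Offset = 1·(83 + 0) = 1·83 = 83 px.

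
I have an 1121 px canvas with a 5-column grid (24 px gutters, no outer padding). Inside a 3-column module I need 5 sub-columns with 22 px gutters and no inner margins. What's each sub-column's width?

Subtracting 4 gutters of 24 leaves 1025 for 5 columns, so c = 205 px.
3-column span = 3·205 + 2·24 = 663 px.
663 − 4·22 = 575; ÷5 gives d = 115 px.

115 px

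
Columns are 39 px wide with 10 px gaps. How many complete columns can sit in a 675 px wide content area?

k columns need k·39 + (k−1)·10 = k·49 − 10.
k·49 − 10 ≤ 675 → k ≤ 685 / 49 ≈ 13.98, so k = 13.

13 columns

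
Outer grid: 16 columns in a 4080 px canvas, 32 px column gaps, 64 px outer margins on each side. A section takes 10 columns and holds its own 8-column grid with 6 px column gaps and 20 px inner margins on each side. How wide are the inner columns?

297 px

Inside the margins: 4080 − 128 = 3952 px.
16c + 15·32 = 3952 → 16c = 3472 → c = 217 px.
Span of 10: 10·217 + 9·32 = 2170 + 288 = 2458 px.
Inner content = 2458 − 2·20 = 2418 px.
8d + 7·6 = 2418 → 8d = 2376 → d = 297 px.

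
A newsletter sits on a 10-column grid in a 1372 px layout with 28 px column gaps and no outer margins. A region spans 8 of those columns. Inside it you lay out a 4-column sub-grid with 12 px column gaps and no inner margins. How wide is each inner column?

1372 − 9·28 = 1120; ÷10 gives c = 112 px.
8-column span = 8·112 + 7·28 = 1092 px.
1092 − 3·12 = 1056; ÷4 gives d = 264 px.

264 px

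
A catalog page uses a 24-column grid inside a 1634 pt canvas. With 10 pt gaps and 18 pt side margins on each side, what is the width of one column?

57 pt

Subtract both margins: 1634 − 2·18 = 1598 pt.
1598 − 23·10 = 1368; ÷24 gives c = 57 pt.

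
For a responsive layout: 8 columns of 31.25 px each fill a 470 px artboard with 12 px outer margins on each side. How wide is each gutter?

28 px

Inside the margins: 470 − 24 = 446 px.
8 columns take 8·31.25 = 250 px; remaining 196 splits into 7 gutters.
g = 196 / 7 = 28 px.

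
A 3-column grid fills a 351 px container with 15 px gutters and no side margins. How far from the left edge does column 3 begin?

244 px

3c + 2·15 = 351 → 3c = 321 → c = 107 px.
No margin, so column 3 starts at 2·(column + gutter) = 2·122 = 244 px.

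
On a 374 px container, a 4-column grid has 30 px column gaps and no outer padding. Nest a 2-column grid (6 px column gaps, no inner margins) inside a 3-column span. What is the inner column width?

4 columns + 3 column gaps: 4c + 3·30 = 374.
4c = 374 − 90 = 284, so c = 71 px.
Span of 3: 3·71 + 2·30 = 213 + 60 = 273 px.
Subtracting 1 column gap of 6 leaves 267 for 2 columns, so d = 133.5 px.

133.5 px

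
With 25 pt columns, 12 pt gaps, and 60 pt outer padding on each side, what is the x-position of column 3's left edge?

Each column+gutter stride is 37 pt; 2 of them past the 60 pt margin is 60 + 74 = 134 pt.

134 pt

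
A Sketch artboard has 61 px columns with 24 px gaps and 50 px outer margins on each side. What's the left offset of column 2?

135 px

Each column+gutter stride is 85 px; 1 of them past the 50 px margin is 50 + 85 = 135 px.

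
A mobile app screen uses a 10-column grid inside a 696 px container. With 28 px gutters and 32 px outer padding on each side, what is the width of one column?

Content width = 696 − 2·32 = 632 px.
10c + 9·28 = 632 → 10c = 380 → c = 38 px.

38 px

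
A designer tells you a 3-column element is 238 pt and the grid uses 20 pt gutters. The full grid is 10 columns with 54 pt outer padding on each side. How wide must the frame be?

948 pt

3c + 2·20 = 238 → 3c = 198 → c = 66 pt.
Frame = 2·54 + 10·66 + 9·20 = 108 + 660 + 180 = 948 pt.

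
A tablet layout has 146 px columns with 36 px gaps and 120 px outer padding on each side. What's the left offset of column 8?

1394 px

Each column+gutter stride is 182 px; 7 of them past the 120 px margin is 120 + 1274 = 1394 px.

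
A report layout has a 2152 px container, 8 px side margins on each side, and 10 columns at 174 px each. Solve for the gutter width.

Subtract both margins: 2152 − 2·8 = 2136 px.
10 columns take 10·174 = 1740 px; remaining 396 splits into 9 gutters.
g = 396 / 9 = 44 px.

44 px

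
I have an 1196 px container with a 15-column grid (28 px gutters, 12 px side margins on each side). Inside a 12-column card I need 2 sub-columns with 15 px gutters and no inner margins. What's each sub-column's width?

Subtract both margins: 1196 − 2·12 = 1172 px.
15c + 14·28 = 1172 → 15c = 780 → c = 52 px.
Span of 12: 12·52 + 11·28 = 624 + 308 = 932 px.
Subtracting 1 gutter of 15 leaves 917 for 2 columns, so d = 458.5 px.

458.5 px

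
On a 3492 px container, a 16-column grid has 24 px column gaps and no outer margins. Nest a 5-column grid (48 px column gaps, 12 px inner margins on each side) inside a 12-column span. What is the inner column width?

479.4 px

3492 − 15·24 = 3132; ÷16 gives c = 195.75 px.
12 columns plus 11 column gaps: 2349 + 264 = 2613 px.
Inner content = 2613 − 2·12 = 2589 px.
Subtracting 4 column gaps of 48 leaves 2397 for 5 columns, so d = 479.4 px.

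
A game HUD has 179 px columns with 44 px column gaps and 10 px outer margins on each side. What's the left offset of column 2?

233 px

Before column 2: the margin + 1 column + 1 column gap.
Offset = 10 + 1·(179 + 44) = 10 + 223 = 233 px.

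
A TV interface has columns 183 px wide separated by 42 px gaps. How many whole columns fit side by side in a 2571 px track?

11 columns: 11·183 + 10·42 = 2433 px ≤ 2571.
12 columns: 2658 px > 2571. So 11.

11 columns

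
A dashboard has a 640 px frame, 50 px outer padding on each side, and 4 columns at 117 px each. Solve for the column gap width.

24 px

Subtract both margins: 640 − 2·50 = 540 px.
Columns use 468 px, leaving 72 px across 3 column gaps = 24 px each.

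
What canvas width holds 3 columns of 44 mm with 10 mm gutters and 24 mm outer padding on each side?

200 mm

Canvas = 2·24 + 3·44 + 2·10 = 48 + 132 + 20 = 200 mm.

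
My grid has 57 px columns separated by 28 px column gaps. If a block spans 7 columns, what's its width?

Span of 7: 7·57 + 6·28 = 399 + 168 = 567 px.

567 px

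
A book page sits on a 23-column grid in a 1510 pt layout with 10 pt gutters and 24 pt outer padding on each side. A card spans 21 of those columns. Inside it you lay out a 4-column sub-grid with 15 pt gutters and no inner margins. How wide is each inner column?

Outer content = 1510 − 2·24 = 1462 pt.
Subtracting 22 gutters of 10 leaves 1242 for 23 columns, so c = 54 pt.
21 columns plus 20 gutters: 1134 + 200 = 1334 pt.
Subtracting 3 gutters of 15 leaves 1289 for 4 columns, so d = 322.25 pt.

322.25 pt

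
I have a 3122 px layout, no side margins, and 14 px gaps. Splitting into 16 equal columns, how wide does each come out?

16c + 15·14 = 3122 → 16c = 2912 → c = 182 px.

182 px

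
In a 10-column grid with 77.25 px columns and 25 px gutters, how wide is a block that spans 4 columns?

384 px

Span of 4: 4·77.25 + 3·25 = 309 + 75 = 384 px.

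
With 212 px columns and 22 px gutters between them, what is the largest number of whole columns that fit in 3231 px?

Each extra column adds 212 + 22 = 234 px.
(3231 + 22) / 234 = 13.90, so 13 columns fit.

13 columns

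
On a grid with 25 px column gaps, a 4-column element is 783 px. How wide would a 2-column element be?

379 px

4 columns + 3 column gaps: 4c + 3·25 = 783.
4c = 783 − 75 = 708, so c = 177 px.
2-column span = 2·177 + 1·25 = 379 px.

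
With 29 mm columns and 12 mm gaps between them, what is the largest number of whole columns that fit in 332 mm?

8 columns

8 columns: 8·29 + 7·12 = 316 mm ≤ 332.
9 columns: 357 mm > 332. So 8.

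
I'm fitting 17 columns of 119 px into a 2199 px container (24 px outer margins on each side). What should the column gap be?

Inside the margins: 2199 − 48 = 2151 px.
Columns use 2023 px, leaving 128 px across 16 column gaps = 8 px each.

8 px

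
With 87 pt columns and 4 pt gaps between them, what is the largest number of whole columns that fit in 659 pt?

7 columns

Each extra column adds 87 + 4 = 91 pt.
(659 + 4) / 91 = 7.29, so 7 columns fit.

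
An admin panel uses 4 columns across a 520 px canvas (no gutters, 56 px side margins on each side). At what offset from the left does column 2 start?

158 px

Take off 112 px of margins, leaving 408 px.
4c = 408 → c = 102 px.
Before column 2: the margin + 1 column + 1 gutter.
Offset = 56 + 1·(102 + 0) = 56 + 102 = 158 px.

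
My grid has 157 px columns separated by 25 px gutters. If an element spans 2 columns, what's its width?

2-column span = 2·157 + 1·25 = 339 px.

339 px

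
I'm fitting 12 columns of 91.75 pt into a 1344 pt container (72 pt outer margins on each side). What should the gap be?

Take off 144 pt of margins, leaving 1200 pt.
Columns use 1101 pt, leaving 99 pt across 11 gaps = 9 pt each.

9 pt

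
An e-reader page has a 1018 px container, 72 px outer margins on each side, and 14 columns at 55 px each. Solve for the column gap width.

8 px

Inside the margins: 1018 − 144 = 874 px.
Columns use 770 px, leaving 104 px across 13 column gaps = 8 px each.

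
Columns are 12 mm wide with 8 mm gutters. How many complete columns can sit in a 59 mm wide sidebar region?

k columns need k·12 + (k−1)·8 = k·20 − 8.
k·20 − 8 ≤ 59 → k ≤ 67 / 20 ≈ 3.35, so k = 3.

3 columns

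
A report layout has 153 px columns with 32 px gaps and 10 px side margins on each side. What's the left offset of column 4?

565 px

Column 4 starts at margin + 3·(column + gutter) = 10 + 3·185 = 565 px.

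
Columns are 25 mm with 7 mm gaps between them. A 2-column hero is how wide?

Span of 2: 2·25 + 1·7 = 50 + 7 = 57 mm.

57 mm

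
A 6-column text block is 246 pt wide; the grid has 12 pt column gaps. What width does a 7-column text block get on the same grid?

289 pt

6c + 5·12 = 246 → 6c = 186 → c = 31 pt.
7 columns plus 6 column gaps: 217 + 72 = 289 pt.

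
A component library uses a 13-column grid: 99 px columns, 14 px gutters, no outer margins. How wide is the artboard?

Total width: 13·99 + 12·14 = 1455 px.

1455 px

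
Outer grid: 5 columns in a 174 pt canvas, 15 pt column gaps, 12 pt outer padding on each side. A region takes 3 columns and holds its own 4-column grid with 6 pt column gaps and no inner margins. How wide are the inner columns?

Outer content = 174 − 2·12 = 150 pt.
5c + 4·15 = 150 → 5c = 90 → c = 18 pt.
Span of 3: 3·18 + 2·15 = 54 + 30 = 84 pt.
4 columns + 3 column gaps: 4d + 3·6 = 84.
4d = 84 − 18 = 66, so d = 16.5 pt.

16.5 pt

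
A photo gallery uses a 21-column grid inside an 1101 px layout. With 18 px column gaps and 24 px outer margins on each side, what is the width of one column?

Take off 48 px of margins, leaving 1053 px.
Subtracting 20 column gaps of 18 leaves 693 for 21 columns, so c = 33 px.

33 px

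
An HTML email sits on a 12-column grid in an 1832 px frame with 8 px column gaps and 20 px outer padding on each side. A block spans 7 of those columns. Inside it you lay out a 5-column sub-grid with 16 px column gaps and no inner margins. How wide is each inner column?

195.6 px

Take off 40 px of margins, leaving 1792 px.
1792 − 11·8 = 1704; ÷12 gives c = 142 px.
Span of 7: 7·142 + 6·8 = 994 + 48 = 1042 px.
1042 − 4·16 = 978; ÷5 gives d = 195.6 px.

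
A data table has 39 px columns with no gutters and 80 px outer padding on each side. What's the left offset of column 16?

Before column 16: the margin + 15 columns + 15 gutters.
Offset = 80 + 15·(39 + 0) = 80 + 585 = 665 px.

665 px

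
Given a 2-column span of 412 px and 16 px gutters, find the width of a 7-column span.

1482 px

2 columns + 1 gutter: 2c + 1·16 = 412.
2c = 412 − 16 = 396, so c = 198 px.
Span of 7: 7·198 + 6·16 = 1386 + 96 = 1482 px.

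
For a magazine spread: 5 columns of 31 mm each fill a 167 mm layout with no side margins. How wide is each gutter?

Columns use 155 mm, leaving 12 mm across 4 gutters = 3 mm each.

3 mm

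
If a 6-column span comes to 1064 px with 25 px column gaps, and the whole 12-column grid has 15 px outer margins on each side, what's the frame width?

2183 px

6c + 5·25 = 1064 → 6c = 939 → c = 156.5 px.
Adding margins, columns and gutters: 30 + 1878 + 275 = 2183 px.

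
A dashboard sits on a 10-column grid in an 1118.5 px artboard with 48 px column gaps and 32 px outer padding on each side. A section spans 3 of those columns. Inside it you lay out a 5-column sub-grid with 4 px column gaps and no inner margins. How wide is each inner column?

53.35 px

Inside the margins: 1118.5 − 64 = 1054.5 px.
10c + 9·48 = 1054.5 → 10c = 622.5 → c = 62.25 px.
3-column span = 3·62.25 + 2·48 = 282.75 px.
282.75 − 4·4 = 266.75; ÷5 gives d = 53.35 px.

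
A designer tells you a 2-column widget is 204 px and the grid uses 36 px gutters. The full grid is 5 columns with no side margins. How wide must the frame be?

564 px

204 − 1·36 = 168; ÷2 gives c = 84 px.
Total width: 5·84 + 4·36 = 564 px.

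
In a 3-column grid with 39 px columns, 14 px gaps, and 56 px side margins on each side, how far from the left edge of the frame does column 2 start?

Before column 2: the margin + 1 column + 1 gap.
Offset = 56 + 1·(39 + 14) = 56 + 53 = 109 px.

109 px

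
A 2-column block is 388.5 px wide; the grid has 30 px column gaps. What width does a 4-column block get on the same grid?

2 columns + 1 column gap: 2c + 1·30 = 388.5.
2c = 388.5 − 30 = 358.5, so c = 179.25 px.
4-column span = 4·179.25 + 3·30 = 807 px.

807 px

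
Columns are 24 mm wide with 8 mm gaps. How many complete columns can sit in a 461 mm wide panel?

14 columns

14 columns: 14·24 + 13·8 = 440 mm ≤ 461.
15 columns: 472 mm > 461. So 14.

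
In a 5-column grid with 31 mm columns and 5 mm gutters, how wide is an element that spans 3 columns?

103 mm

Span of 3: 3·31 + 2·5 = 93 + 10 = 103 mm.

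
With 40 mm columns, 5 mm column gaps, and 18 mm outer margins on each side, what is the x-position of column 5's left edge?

198 mm

Before column 5: the margin + 4 columns + 4 column gaps.
Offset = 18 + 4·(40 + 5) = 18 + 180 = 198 mm.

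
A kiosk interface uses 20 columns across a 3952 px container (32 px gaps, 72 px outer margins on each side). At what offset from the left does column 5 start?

840 px

Inside the margins: 3952 − 144 = 3808 px.
3808 − 19·32 = 3200; ÷20 gives c = 160 px.
Before column 5: the margin + 4 columns + 4 gaps.
Offset = 72 + 4·(160 + 32) = 72 + 768 = 840 px.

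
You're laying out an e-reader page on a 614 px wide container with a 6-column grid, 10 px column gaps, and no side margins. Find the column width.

94 px

Subtracting 5 column gaps of 10 leaves 564 for 6 columns, so c = 94 px.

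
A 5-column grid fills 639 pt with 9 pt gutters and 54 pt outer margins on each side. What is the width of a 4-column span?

Subtract both margins: 639 − 2·54 = 531 pt.
5 columns + 4 gutters: 5c + 4·9 = 531.
5c = 531 − 36 = 495, so c = 99 pt.
4 columns plus 3 gutters: 396 + 27 = 423 pt.

423 pt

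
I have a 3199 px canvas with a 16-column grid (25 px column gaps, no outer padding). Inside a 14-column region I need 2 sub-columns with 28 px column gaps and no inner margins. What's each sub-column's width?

3199 − 15·25 = 2824; ÷16 gives c = 176.5 px.
Span of 14: 14·176.5 + 13·25 = 2471 + 325 = 2796 px.
2 columns + 1 column gap: 2d + 1·28 = 2796.
2d = 2796 − 28 = 2768, so d = 1384 px.

1384 px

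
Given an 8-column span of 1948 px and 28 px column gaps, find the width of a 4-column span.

960 px

8c + 7·28 = 1948 → 8c = 1752 → c = 219 px.
Span of 4: 4·219 + 3·28 = 876 + 84 = 960 px.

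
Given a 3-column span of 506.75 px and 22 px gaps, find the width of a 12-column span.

3c + 2·22 = 506.75 → 3c = 462.75 → c = 154.25 px.
12 columns plus 11 gaps: 1851 + 242 = 2093 px.

2093 px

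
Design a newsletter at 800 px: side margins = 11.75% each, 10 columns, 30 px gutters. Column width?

34.2 px

800 × (1 − 2·11.75%) = 800 × 76.5% = 612 px for the columns.
10c + 9·30 = 612 → 10c = 342 → c = 34.2 px.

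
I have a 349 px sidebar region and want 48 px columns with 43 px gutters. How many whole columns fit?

4 columns: 4·48 + 3·43 = 321 px ≤ 349.
5 columns: 412 px > 349. So 4.

4 columns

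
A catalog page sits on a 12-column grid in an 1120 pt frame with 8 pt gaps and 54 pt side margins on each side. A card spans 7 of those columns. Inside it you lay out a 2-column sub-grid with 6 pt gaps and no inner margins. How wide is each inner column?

Outer content = 1120 − 2·54 = 1012 pt.
1012 − 11·8 = 924; ÷12 gives c = 77 pt.
7-column span = 7·77 + 6·8 = 587 pt.
2d + 1·6 = 587 → 2d = 581 → d = 290.5 pt.

290.5 pt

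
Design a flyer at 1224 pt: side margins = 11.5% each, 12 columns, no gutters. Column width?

Each margin = 11.5% of 1224 = 140.76 pt; content = 1224 − 2·140.76 = 942.48 pt.
With no gutters, each column is 942.48/12 = 78.54 pt.

78.54 pt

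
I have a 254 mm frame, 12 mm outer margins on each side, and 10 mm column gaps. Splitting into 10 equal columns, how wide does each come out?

Subtract both margins: 254 − 2·12 = 230 mm.
10c + 9·10 = 230 → 10c = 140 → c = 14 mm.

14 mm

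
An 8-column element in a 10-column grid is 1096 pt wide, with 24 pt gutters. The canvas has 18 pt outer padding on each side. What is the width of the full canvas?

1412 pt

1096 − 7·24 = 928; ÷8 gives c = 116 pt.
Total width: 2·18 + 10·116 + 9·24 = 1412 pt.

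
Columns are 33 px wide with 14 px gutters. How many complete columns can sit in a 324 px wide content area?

7 columns

Each extra column adds 33 + 14 = 47 px.
(324 + 14) / 47 = 7.19, so 7 columns fit.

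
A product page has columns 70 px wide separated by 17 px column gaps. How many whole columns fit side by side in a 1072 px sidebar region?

12 columns: 12·70 + 11·17 = 1027 px ≤ 1072.
13 columns: 1114 px > 1072. So 12.

12 columns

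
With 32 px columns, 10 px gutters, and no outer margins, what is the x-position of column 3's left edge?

84 px

Each column+gutter stride is 42 px; with no margin, 2 of them is 84 px.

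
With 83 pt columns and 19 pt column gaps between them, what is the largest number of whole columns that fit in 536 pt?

5 columns

Each extra column adds 83 + 19 = 102 pt.
(536 + 19) / 102 = 5.44, so 5 columns fit.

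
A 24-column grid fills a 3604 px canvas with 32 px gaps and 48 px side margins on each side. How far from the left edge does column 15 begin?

Subtract both margins: 3604 − 2·48 = 3508 px.
3508 − 23·32 = 2772; ÷24 gives c = 115.5 px.
Before column 15: the margin + 14 columns + 14 gaps.
Offset = 48 + 14·(115.5 + 32) = 48 + 2065 = 2113 px.

2113 px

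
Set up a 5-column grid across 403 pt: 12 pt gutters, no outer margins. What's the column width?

5 columns + 4 gutters: 5c + 4·12 = 403.
5c = 403 − 48 = 355, so c = 71 pt.

71 pt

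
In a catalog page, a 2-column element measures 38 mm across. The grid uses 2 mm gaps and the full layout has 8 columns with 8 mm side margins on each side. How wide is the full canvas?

38 − 1·2 = 36; ÷2 gives c = 18 mm.
Canvas = 2·8 + 8·18 + 7·2 = 16 + 144 + 14 = 174 mm.

174 mm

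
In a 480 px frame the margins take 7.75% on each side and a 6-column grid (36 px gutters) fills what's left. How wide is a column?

480 × (1 − 2·7.75%) = 480 × 84.5% = 405.6 px for the columns.
405.6 − 5·36 = 225.6; ÷6 gives c = 37.6 px.

37.6 px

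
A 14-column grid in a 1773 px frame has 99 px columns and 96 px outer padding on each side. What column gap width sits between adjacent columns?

15 px

Take off 192 px of margins, leaving 1581 px.
Columns use 1386 px, leaving 195 px across 13 column gaps = 15 px each.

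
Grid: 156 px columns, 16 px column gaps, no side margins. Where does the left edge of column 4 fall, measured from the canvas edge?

516 px

Before column 4: 3 columns + 3 column gaps.
Offset = 3·(156 + 16) = 3·172 = 516 px.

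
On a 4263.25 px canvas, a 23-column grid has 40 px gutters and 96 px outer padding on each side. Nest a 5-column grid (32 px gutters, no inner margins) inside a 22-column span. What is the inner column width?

Subtract both margins: 4263.25 − 2·96 = 4071.25 px.
Subtracting 22 gutters of 40 leaves 3191.25 for 23 columns, so c = 138.75 px.
22-column span = 22·138.75 + 21·40 = 3892.5 px.
5d + 4·32 = 3892.5 → 5d = 3764.5 → d = 752.9 px.

752.9 px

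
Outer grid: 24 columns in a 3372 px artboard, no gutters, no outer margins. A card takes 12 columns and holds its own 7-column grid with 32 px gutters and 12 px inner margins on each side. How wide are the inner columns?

210 px

24c = 3372 → c = 140.5 px.
With no gutters, 12 columns span 12·140.5 = 1686 px.
Inner content = 1686 − 2·12 = 1662 px.
7d + 6·32 = 1662 → 7d = 1470 → d = 210 px.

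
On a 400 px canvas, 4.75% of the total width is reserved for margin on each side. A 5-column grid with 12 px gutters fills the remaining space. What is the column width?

62.8 px

Margins: 4.75% × 400 = 19 px each, so content = 400 − 38 = 362 px.
5 columns + 4 gutters: 5c + 4·12 = 362.
5c = 362 − 48 = 314, so c = 62.8 px.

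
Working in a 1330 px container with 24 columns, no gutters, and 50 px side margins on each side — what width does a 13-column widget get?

Inside the margins: 1330 − 100 = 1230 px.
24c = 1230 → c = 51.25 px.
With no gutters, 13 columns span 13·51.25 = 666.25 px.

666.25 px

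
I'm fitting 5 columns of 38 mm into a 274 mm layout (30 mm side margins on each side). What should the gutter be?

Content width = 274 − 2·30 = 214 mm.
Columns use 190 mm, leaving 24 mm across 4 gutters = 6 mm each.

6 mm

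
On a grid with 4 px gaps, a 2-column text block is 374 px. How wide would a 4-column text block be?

752 px

Subtracting 1 gap of 4 leaves 370 for 2 columns, so c = 185 px.
4 columns plus 3 gaps: 740 + 12 = 752 px.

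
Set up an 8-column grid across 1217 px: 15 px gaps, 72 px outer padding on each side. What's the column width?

121 px

Inside the margins: 1217 − 144 = 1073 px.
Subtracting 7 gaps of 15 leaves 968 for 8 columns, so c = 121 px.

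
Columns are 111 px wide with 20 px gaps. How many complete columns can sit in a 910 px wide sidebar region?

k columns need k·111 + (k−1)·20 = k·131 − 20.
k·131 − 20 ≤ 910 → k ≤ 930 / 131 ≈ 7.10, so k = 7.

7 columns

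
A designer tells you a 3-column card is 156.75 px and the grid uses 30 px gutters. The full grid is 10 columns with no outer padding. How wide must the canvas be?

592.5 px

3 columns + 2 gutters: 3c + 2·30 = 156.75.
3c = 156.75 − 60 = 96.75, so c = 32.25 px.
Canvas = 10·32.25 + 9·30 = 322.5 + 270 = 592.5 px.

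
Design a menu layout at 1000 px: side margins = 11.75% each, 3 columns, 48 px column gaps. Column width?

Margins: 11.75% × 1000 = 117.5 px each, so content = 1000 − 235 = 765 px.
Subtracting 2 column gaps of 48 leaves 669 for 3 columns, so c = 223 px.

223 px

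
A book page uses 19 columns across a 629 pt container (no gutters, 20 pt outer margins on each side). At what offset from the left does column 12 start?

361 pt

Take off 40 pt of margins, leaving 589 pt.
With no gutters, each column is 589/19 = 31 pt.
Column 12 starts at margin + 11·(column + gutter) = 20 + 11·31 = 361 pt.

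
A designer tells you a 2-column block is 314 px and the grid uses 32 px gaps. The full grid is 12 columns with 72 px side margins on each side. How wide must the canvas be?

2188 px

2c + 1·32 = 314 → 2c = 282 → c = 141 px.
Adding margins, columns and gutters: 144 + 1692 + 352 = 2188 px.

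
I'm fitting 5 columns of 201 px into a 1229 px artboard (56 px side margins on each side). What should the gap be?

Subtract both margins: 1229 − 2·56 = 1117 px.
Columns use 1005 px, leaving 112 px across 4 gaps = 28 px each.

28 px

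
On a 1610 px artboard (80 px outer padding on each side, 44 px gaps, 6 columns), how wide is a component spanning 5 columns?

1201 px

Inside the margins: 1610 − 160 = 1450 px.
1450 − 5·44 = 1230; ÷6 gives c = 205 px.
Span of 5: 5·205 + 4·44 = 1025 + 176 = 1201 px.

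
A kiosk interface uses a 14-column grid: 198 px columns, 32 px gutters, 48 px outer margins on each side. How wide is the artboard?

3284 px

Total width: 2·48 + 14·198 + 13·32 = 3284 px.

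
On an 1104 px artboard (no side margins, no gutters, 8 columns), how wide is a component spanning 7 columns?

966 px

1104 / 8 = 138 px per column.
7-column span = 7·138 = 966 px.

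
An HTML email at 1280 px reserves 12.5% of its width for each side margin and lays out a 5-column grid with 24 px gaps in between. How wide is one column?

172.8 px

1280 × (1 − 2·12.5%) = 1280 × 75% = 960 px for the columns.
5 columns + 4 gaps: 5c + 4·24 = 960.
5c = 960 − 96 = 864, so c = 172.8 px.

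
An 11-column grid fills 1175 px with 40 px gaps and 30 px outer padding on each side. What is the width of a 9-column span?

905 px

Inside the margins: 1175 − 60 = 1115 px.
11 columns + 10 gaps: 11c + 10·40 = 1115.
11c = 1115 − 400 = 715, so c = 65 px.
9-column span = 9·65 + 8·40 = 905 px.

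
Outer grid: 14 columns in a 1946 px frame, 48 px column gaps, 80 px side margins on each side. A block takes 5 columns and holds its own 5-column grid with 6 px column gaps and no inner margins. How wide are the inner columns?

Take off 160 px of margins, leaving 1786 px.
Subtracting 13 column gaps of 48 leaves 1162 for 14 columns, so c = 83 px.
5-column span = 5·83 + 4·48 = 607 px.
5 columns + 4 column gaps: 5d + 4·6 = 607.
5d = 607 − 24 = 583, so d = 116.6 px.

116.6 px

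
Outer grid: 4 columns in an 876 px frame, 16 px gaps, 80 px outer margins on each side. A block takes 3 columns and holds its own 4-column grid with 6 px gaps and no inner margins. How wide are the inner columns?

128.75 px

Outer content = 876 − 2·80 = 716 px.
716 − 3·16 = 668; ÷4 gives c = 167 px.
3-column span = 3·167 + 2·16 = 533 px.
4 columns + 3 gaps: 4d + 3·6 = 533.
4d = 533 − 18 = 515, so d = 128.75 px.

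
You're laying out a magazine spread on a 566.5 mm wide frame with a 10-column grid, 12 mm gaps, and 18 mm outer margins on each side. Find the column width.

Take off 36 mm of margins, leaving 530.5 mm.
10c + 9·12 = 530.5 → 10c = 422.5 → c = 42.25 mm.

42.25 mm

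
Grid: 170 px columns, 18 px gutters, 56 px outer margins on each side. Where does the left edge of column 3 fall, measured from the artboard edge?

432 px

Column 3 starts at margin + 2·(column + gutter) = 56 + 2·188 = 432 px.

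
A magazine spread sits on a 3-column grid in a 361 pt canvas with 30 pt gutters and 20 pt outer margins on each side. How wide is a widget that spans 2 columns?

204 pt

Subtract both margins: 361 − 2·20 = 321 pt.
3 columns + 2 gutters: 3c + 2·30 = 321.
3c = 321 − 60 = 261, so c = 87 pt.
Span of 2: 2·87 + 1·30 = 174 + 30 = 204 pt.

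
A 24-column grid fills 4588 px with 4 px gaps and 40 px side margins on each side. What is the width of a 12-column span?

Take off 80 px of margins, leaving 4508 px.
24c + 23·4 = 4508 → 24c = 4416 → c = 184 px.
12 columns plus 11 gaps: 2208 + 44 = 2252 px.

2252 px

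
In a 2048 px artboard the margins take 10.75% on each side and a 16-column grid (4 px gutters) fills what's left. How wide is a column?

Each margin = 10.75% of 2048 = 220.16 px; content = 2048 − 2·220.16 = 1607.68 px.
Subtracting 15 gutters of 4 leaves 1547.68 for 16 columns, so c = 96.73 px.

96.73 px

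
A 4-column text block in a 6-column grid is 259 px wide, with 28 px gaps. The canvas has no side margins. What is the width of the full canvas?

259 − 3·28 = 175; ÷4 gives c = 43.75 px.
Canvas = 6·43.75 + 5·28 = 262.5 + 140 = 402.5 px.

402.5 px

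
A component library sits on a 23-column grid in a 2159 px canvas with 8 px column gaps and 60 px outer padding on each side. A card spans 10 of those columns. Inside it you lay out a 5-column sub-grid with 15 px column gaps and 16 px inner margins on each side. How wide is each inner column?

Outer content = 2159 − 2·60 = 2039 px.
23 columns + 22 column gaps: 23c + 22·8 = 2039.
23c = 2039 − 176 = 1863, so c = 81 px.
Span of 10: 10·81 + 9·8 = 810 + 72 = 882 px.
Inner content = 882 − 2·16 = 850 px.
850 − 4·15 = 790; ÷5 gives d = 158 px.

158 px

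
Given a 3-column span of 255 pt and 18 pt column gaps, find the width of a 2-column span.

164 pt

3c + 2·18 = 255 → 3c = 219 → c = 73 pt.
2-column span = 2·73 + 1·18 = 164 pt.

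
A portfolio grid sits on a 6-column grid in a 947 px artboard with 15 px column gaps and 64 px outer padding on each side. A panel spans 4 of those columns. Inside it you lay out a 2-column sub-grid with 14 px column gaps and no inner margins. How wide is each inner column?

Take off 128 px of margins, leaving 819 px.
819 − 5·15 = 744; ÷6 gives c = 124 px.
4-column span = 4·124 + 3·15 = 541 px.
2d + 1·14 = 541 → 2d = 527 → d = 263.5 px.

263.5 px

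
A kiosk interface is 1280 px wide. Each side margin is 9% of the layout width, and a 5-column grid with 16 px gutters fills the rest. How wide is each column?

1280 × (1 − 2·9%) = 1280 × 82% = 1049.6 px for the columns.
5 columns + 4 gutters: 5c + 4·16 = 1049.6.
5c = 1049.6 − 64 = 985.6, so c = 197.12 px.

197.12 px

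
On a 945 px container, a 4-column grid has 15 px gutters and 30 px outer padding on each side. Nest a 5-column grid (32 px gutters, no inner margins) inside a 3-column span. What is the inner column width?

106.4 px

Subtract both margins: 945 − 2·30 = 885 px.
Subtracting 3 gutters of 15 leaves 840 for 4 columns, so c = 210 px.
3-column span = 3·210 + 2·15 = 660 px.
5 columns + 4 gutters: 5d + 4·32 = 660.
5d = 660 − 128 = 532, so d = 106.4 px.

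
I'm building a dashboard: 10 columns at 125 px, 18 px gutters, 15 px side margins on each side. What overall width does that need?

1442 px

Layout = 2·15 + 10·125 + 9·18 = 30 + 1250 + 162 = 1442 px.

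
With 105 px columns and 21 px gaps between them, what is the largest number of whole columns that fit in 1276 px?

10 columns

10 columns: 10·105 + 9·21 = 1239 px ≤ 1276.
11 columns: 1365 px > 1276. So 10.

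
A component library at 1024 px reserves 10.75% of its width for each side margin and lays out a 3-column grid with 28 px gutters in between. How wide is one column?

249.28 px

1024 × (1 − 2·10.75%) = 1024 × 78.5% = 803.84 px for the columns.
3c + 2·28 = 803.84 → 3c = 747.84 → c = 249.28 px.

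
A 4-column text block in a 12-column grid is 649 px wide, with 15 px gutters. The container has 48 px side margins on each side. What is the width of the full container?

4 columns + 3 gutters: 4c + 3·15 = 649.
4c = 649 − 45 = 604, so c = 151 px.
Adding margins, columns and gutters: 96 + 1812 + 165 = 2073 px.

2073 px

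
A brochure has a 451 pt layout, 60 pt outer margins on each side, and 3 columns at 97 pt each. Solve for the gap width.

20 pt

Content width = 451 − 2·60 = 331 pt.
3 columns take 3·97 = 291 pt; remaining 40 splits into 2 gaps.
g = 40 / 2 = 20 pt.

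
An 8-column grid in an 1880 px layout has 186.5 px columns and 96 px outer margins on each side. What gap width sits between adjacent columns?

Subtract both margins: 1880 − 2·96 = 1688 px.
8·186.5 + 7g = 1688 → 7g = 196 → g = 28 px.

28 px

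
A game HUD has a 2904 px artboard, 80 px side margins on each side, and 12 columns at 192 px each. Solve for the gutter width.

40 px

Subtract both margins: 2904 − 2·80 = 2744 px.
12 columns take 12·192 = 2304 px; remaining 440 splits into 11 gutters.
g = 440 / 11 = 40 px.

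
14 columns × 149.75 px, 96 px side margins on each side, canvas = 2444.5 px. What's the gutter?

Subtract both margins: 2444.5 − 2·96 = 2252.5 px.
14·149.75 + 13g = 2252.5 → 13g = 156 → g = 12 px.

12 px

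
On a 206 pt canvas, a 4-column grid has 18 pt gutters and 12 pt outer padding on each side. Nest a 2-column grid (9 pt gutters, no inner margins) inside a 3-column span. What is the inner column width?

61.5 pt

Subtract both margins: 206 − 2·12 = 182 pt.
4c + 3·18 = 182 → 4c = 128 → c = 32 pt.
3 columns plus 2 gutters: 96 + 36 = 132 pt.
132 − 1·9 = 123; ÷2 gives d = 61.5 pt.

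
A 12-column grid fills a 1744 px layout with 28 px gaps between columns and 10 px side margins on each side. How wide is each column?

118 px

Content width = 1744 − 2·10 = 1724 px.
12 columns + 11 gaps: 12c + 11·28 = 1724.
12c = 1724 − 308 = 1416, so c = 118 px.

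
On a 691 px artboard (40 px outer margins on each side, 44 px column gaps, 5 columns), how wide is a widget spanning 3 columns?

Content width = 691 − 2·40 = 611 px.
611 − 4·44 = 435; ÷5 gives c = 87 px.
Span of 3: 3·87 + 2·44 = 261 + 88 = 349 px.

349 px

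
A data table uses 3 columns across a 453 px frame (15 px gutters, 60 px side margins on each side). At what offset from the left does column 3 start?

292 px

Take off 120 px of margins, leaving 333 px.
3 columns + 2 gutters: 3c + 2·15 = 333.
3c = 333 − 30 = 303, so c = 101 px.
Each column+gutter stride is 116 px; 2 of them past the 60 px margin is 60 + 232 = 292 px.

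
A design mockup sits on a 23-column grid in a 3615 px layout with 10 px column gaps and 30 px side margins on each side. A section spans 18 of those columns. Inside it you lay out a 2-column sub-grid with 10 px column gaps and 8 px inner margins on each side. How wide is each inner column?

Take off 60 px of margins, leaving 3555 px.
3555 − 22·10 = 3335; ÷23 gives c = 145 px.
Span of 18: 18·145 + 17·10 = 2610 + 170 = 2780 px.
Inner content = 2780 − 2·8 = 2764 px.
2764 − 1·10 = 2754; ÷2 gives d = 1377 px.

1377 px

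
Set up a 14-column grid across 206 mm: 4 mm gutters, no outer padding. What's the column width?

11 mm

14c + 13·4 = 206 → 14c = 154 → c = 11 mm.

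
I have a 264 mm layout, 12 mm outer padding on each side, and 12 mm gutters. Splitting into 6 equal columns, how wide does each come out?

Take off 24 mm of margins, leaving 240 mm.
240 − 5·12 = 180; ÷6 gives c = 30 mm.

30 mm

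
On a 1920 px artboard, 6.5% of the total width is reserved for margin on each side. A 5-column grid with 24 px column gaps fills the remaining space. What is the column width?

Margins: 6.5% × 1920 = 124.8 px each, so content = 1920 − 249.6 = 1670.4 px.
5 columns + 4 column gaps: 5c + 4·24 = 1670.4.
5c = 1670.4 − 96 = 1574.4, so c = 314.88 px.

314.88 px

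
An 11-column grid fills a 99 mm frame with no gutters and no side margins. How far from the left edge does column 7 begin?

99 / 11 = 9 mm per column.
No margin, so column 7 starts at 6·(column + gutter) = 6·9 = 54 mm.

54 mm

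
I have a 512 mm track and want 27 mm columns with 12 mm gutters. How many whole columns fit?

13 columns: 13·27 + 12·12 = 495 mm ≤ 512.
14 columns: 534 mm > 512. So 13.

13 columns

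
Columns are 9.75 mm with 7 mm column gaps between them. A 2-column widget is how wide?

26.5 mm

2 columns plus 1 column gap: 19.5 + 7 = 26.5 mm.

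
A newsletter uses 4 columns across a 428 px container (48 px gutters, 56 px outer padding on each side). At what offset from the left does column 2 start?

147 px

Take off 112 px of margins, leaving 316 px.
Subtracting 3 gutters of 48 leaves 172 for 4 columns, so c = 43 px.
Each column+gutter stride is 91 px; 1 of them past the 56 px margin is 56 + 91 = 147 px.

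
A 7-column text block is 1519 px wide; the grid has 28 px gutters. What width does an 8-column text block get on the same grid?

1740 px

7c + 6·28 = 1519 → 7c = 1351 → c = 193 px.
8 columns plus 7 gutters: 1544 + 196 = 1740 px.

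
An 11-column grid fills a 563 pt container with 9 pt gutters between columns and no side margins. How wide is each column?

563 − 10·9 = 473; ÷11 gives c = 43 pt.

43 pt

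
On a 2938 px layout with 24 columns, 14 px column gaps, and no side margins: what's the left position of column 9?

Subtracting 23 column gaps of 14 leaves 2616 for 24 columns, so c = 109 px.
No margin, so column 9 starts at 8·(column + gutter) = 8·123 = 984 px.

984 px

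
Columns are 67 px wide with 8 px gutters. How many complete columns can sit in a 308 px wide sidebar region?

Each extra column adds 67 + 8 = 75 px.
(308 + 8) / 75 = 4.21, so 4 columns fit.

4 columns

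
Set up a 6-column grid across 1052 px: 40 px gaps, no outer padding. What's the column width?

142 px

Subtracting 5 gaps of 40 leaves 852 for 6 columns, so c = 142 px.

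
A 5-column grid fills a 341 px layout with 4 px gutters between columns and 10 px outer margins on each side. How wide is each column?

Subtract both margins: 341 − 2·10 = 321 px.
5c + 4·4 = 321 → 5c = 305 → c = 61 px.

61 px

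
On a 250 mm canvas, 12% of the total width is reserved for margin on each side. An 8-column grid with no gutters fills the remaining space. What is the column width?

23.75 mm

Each margin = 12% of 250 = 30 mm; content = 250 − 2·30 = 190 mm.
8c = 190 → c = 23.75 mm.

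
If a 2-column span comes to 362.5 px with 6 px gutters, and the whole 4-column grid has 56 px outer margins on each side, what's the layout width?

362.5 − 1·6 = 356.5; ÷2 gives c = 178.25 px.
Total width: 2·56 + 4·178.25 + 3·6 = 843 px.

843 px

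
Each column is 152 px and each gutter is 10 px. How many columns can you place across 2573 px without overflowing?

15 columns: 15·152 + 14·10 = 2420 px ≤ 2573.
16 columns: 2582 px > 2573. So 15.

15 columns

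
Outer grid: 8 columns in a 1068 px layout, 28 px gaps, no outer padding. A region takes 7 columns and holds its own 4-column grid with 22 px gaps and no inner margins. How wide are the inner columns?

8 columns + 7 gaps: 8c + 7·28 = 1068.
8c = 1068 − 196 = 872, so c = 109 px.
7 columns plus 6 gaps: 763 + 168 = 931 px.
4d + 3·22 = 931 → 4d = 865 → d = 216.25 px.

216.25 px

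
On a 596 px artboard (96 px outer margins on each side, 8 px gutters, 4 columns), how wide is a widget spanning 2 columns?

198 px

Content width = 596 − 2·96 = 404 px.
Subtracting 3 gutters of 8 leaves 380 for 4 columns, so c = 95 px.
2-column span = 2·95 + 1·8 = 198 px.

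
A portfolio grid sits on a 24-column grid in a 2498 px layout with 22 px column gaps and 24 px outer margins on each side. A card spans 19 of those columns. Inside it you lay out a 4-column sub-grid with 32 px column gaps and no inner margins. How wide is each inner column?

459.75 px

Inside the margins: 2498 − 48 = 2450 px.
24 columns + 23 column gaps: 24c + 23·22 = 2450.
24c = 2450 − 506 = 1944, so c = 81 px.
19 columns plus 18 column gaps: 1539 + 396 = 1935 px.
4d + 3·32 = 1935 → 4d = 1839 → d = 459.75 px.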